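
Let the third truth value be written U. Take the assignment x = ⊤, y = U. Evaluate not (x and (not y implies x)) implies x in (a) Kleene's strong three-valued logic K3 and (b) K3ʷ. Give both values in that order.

⊤; U

In Kleene's strong three-valued logic K3: not y = not U = U
not y implies x = U implies ⊤ = ⊤
x and (not y implies x) = ⊤ and ⊤ = ⊤
not (x and (not y implies x)) = not ⊤ = ⊥
not (x and (not y implies x)) implies x = ⊥ implies ⊤ = ⊤
In K3ʷ: not y = not U = U
not y implies x = U implies ⊤ = U  [any arg is the third value ⇒ result is the third value]
x and (not y implies x) = ⊤ and U = U
not (x and (not y implies x)) = not U = U
not (x and (not y implies x)) implies x = U implies ⊤ = U
They differ because Kleene's strong three-valued logic K3 and K3ʷ treat U differently under the binary connectives.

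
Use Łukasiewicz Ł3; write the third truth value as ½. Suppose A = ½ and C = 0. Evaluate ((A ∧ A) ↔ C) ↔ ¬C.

A ∧ A = ½ ∧ ½ = ½
(A ∧ A) ↔ C = ½ ↔ 0 = ½  [1 − |½−0|]
¬C = ¬0 = 1
((A ∧ A) ↔ C) ↔ ¬C = ½ ↔ 1 = ½

½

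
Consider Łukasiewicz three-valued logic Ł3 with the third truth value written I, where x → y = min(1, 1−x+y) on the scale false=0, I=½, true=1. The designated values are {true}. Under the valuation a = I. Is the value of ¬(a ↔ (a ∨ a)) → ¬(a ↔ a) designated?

a ∨ a = I ∨ I = I
a ↔ (a ∨ a) = I ↔ I = true
¬(a ↔ (a ∨ a)) = ¬true = false
a ↔ a = I ↔ I = true
¬(a ↔ a) = ¬true = false
¬(a ↔ (a ∨ a)) → ¬(a ↔ a) = false → false = true
true ∈ {true}.

Yes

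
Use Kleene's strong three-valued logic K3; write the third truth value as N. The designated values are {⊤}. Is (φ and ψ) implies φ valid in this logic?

Countermodel: φ=N, ψ=⊤ gives N, which is not designated.

No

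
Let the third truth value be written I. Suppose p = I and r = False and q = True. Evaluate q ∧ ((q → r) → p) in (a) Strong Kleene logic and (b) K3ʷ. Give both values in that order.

True; I

In Strong Kleene logic: q → r = True → False = False
(q → r) → p = False → I = True
q ∧ ((q → r) → p) = True ∧ True = True
In K3ʷ: q → r = True → False = False
(q → r) → p = False → I = I  [any arg is the third value ⇒ result is the third value]
q ∧ ((q → r) → p) = True ∧ I = I
They differ because Strong Kleene logic and K3ʷ treat I differently under the binary connectives.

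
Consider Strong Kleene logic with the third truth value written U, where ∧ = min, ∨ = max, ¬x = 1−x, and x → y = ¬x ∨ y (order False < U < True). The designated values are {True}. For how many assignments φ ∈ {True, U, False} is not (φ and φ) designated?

φ=True: False ·
φ=U: U ·
φ=False: True ✓

1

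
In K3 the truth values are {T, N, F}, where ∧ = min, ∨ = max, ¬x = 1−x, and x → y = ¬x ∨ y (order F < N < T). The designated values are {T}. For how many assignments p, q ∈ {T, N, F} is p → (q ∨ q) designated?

5

Of the 9 assignments, 5 give a value in {T}.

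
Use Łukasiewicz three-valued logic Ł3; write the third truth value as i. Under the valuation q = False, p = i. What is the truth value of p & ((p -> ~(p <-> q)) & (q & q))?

False

p <-> q = i <-> False = i  [1 − |½−0|]
~(p <-> q) = ~i = i
p -> ~(p <-> q) = i -> i = True
q & q = False & False = False
(p -> ~(p <-> q)) & (q & q) = True & False = False
p & ((p -> ~(p <-> q)) & (q & q)) = i & False = False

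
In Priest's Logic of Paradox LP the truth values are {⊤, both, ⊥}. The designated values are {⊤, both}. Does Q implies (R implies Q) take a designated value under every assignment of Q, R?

Every assignment of Q, R over {⊤, both, ⊥} gives a value in {⊤, both}.
In particular, with Q=both, R=both: Q implies (R implies Q) = both.

Yes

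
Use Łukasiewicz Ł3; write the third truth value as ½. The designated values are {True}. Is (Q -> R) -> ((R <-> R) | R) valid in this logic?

Every assignment of Q, R over {True, ½, False} gives a value in {True}.
In particular, with Q=½, R=½: (Q -> R) -> ((R <-> R) | R) = True.

Yes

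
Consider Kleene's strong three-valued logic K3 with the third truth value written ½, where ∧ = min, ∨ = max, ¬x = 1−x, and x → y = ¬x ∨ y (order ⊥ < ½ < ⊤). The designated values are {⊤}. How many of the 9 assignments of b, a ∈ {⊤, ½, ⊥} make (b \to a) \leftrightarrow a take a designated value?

4

Designated under: (b=⊤, a=⊤); (b=⊤, a=⊥); (b=½, a=⊤); (b=⊥, a=⊤).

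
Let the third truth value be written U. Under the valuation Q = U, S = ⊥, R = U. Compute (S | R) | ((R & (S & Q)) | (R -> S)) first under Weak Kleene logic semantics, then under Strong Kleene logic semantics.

U; U

In Weak Kleene logic: S | R = ⊥ | U = U
S & Q = ⊥ & U = U
R & (S & Q) = U & U = U
R -> S = U -> ⊥ = U
(R & (S & Q)) | (R -> S) = U | U = U
(S | R) | ((R & (S & Q)) | (R -> S)) = U | U = U
In Strong Kleene logic: S | R = ⊥ | U = U
S & Q = ⊥ & U = ⊥
R & (S & Q) = U & ⊥ = ⊥
R -> S = U -> ⊥ = U  [~U | ⊥]
(R & (S & Q)) | (R -> S) = ⊥ | U = U
(S | R) | ((R & (S & Q)) | (R -> S)) = U | U = U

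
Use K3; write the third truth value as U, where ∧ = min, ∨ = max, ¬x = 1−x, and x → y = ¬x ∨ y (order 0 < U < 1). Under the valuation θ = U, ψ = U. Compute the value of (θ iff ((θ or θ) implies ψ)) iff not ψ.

θ or θ = U or U = U
(θ or θ) implies ψ = U implies U = U  [not U or U]
θ iff ((θ or θ) implies ψ) = U iff U = U
not ψ = not U = U
(θ iff ((θ or θ) implies ψ)) iff not ψ = U iff U = U

U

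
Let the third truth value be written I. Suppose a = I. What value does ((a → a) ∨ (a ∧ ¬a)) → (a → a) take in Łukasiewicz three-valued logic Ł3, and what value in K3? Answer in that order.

true; I

In Łukasiewicz three-valued logic Ł3: a → a = I → I = true
¬a = ¬I = I
a ∧ ¬a = I ∧ I = I
(a → a) ∨ (a ∧ ¬a) = true ∨ I = true
a → a = I → I = true
((a → a) ∨ (a ∧ ¬a)) → (a → a) = true → true = true
In K3: a → a = I → I = I  [¬I ∨ I]
¬a = ¬I = I
a ∧ ¬a = I ∧ I = I
(a → a) ∨ (a ∧ ¬a) = I ∨ I = I
a → a = I → I = I
((a → a) ∨ (a ∧ ¬a)) → (a → a) = I → I = I
They differ because Łukasiewicz three-valued logic Ł3 and K3 treat I differently under implication.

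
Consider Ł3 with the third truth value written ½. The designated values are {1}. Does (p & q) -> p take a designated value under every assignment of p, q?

Yes

Every assignment of p, q over {1, ½, 0} gives a value in {1}.
In particular, with p=½, q=½: (p & q) -> p = 1.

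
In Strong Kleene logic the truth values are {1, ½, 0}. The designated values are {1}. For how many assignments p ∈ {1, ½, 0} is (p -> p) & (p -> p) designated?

p=1: 1 ✓
p=½: ½ ·
p=0: 1 ✓

2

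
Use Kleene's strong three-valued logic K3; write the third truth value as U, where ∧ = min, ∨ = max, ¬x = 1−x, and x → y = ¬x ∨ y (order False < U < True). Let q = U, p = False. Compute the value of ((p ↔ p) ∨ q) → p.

False

p ↔ p = False ↔ False = True
(p ↔ p) ∨ q = True ∨ U = True
((p ↔ p) ∨ q) → p = True → False = False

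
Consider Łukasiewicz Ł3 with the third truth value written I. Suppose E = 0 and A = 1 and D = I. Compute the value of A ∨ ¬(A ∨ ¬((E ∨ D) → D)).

1

E ∨ D = 0 ∨ I = I
(E ∨ D) → D = I → I = 1  [min(1, 1−½+½)]
¬((E ∨ D) → D) = ¬1 = 0
A ∨ ¬((E ∨ D) → D) = 1 ∨ 0 = 1
¬(A ∨ ¬((E ∨ D) → D)) = ¬1 = 0
A ∨ ¬(A ∨ ¬((E ∨ D) → D)) = 1 ∨ 0 = 1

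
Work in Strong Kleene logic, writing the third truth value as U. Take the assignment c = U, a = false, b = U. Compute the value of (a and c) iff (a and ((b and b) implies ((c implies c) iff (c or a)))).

a and c = false and U = false
b and b = U and U = U
c implies c = U implies U = U
c or a = U or false = U
(c implies c) iff (c or a) = U iff U = U
(b and b) implies ((c implies c) iff (c or a)) = U implies U = U
a and ((b and b) implies ((c implies c) iff (c or a))) = false and U = false
(a and c) iff (a and ((b and b) implies ((c implies c) iff (c or a)))) = false iff false = true

true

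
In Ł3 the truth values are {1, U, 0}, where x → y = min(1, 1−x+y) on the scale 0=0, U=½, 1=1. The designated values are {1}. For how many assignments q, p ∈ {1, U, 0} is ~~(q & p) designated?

Designated under: (q=1, p=1).

1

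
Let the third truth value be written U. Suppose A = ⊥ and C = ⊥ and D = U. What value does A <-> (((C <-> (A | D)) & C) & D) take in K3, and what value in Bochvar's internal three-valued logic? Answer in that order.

⊤; U

In K3: A | D = ⊥ | U = U
C <-> (A | D) = ⊥ <-> U = U
(C <-> (A | D)) & C = U & ⊥ = ⊥
((C <-> (A | D)) & C) & D = ⊥ & U = ⊥
A <-> (((C <-> (A | D)) & C) & D) = ⊥ <-> ⊥ = ⊤
In Bochvar's internal three-valued logic: A | D = ⊥ | U = U
C <-> (A | D) = ⊥ <-> U = U
(C <-> (A | D)) & C = U & ⊥ = U
((C <-> (A | D)) & C) & D = U & U = U
A <-> (((C <-> (A | D)) & C) & D) = ⊥ <-> U = U
They differ because K3 and Bochvar's internal three-valued logic treat U differently under the binary connectives.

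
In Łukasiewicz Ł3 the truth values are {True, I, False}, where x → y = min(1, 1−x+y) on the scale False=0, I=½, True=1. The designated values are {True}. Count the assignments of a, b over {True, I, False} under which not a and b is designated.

Designated under: (a=False, b=True).

1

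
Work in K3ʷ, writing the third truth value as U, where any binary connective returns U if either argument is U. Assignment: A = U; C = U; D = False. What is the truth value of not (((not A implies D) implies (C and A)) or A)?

U

not A = not U = U
not A implies D = U implies False = U  [any arg is the third value ⇒ result is the third value]
C and A = U and U = U
(not A implies D) implies (C and A) = U implies U = U
((not A implies D) implies (C and A)) or A = U or U = U
not (((not A implies D) implies (C and A)) or A) = not U = U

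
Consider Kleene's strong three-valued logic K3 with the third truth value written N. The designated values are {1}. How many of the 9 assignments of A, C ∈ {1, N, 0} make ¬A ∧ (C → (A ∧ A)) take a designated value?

Designated under: (A=0, C=0).

1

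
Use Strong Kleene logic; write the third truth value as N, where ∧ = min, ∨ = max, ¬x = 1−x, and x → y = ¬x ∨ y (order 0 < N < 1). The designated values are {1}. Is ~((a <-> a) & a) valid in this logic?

No

Countermodel: a=1 gives 0, which is not designated.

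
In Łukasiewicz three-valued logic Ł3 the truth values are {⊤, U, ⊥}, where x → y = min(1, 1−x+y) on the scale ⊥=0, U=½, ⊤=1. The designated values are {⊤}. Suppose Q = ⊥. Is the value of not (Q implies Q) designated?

Q implies Q = ⊥ implies ⊥ = ⊤
not (Q implies Q) = not ⊤ = ⊥
⊥ ∉ {⊤}.

No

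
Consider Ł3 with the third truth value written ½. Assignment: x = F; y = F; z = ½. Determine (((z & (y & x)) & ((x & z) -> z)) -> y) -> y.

y & x = F & F = F
z & (y & x) = ½ & F = F
x & z = F & ½ = F
(x & z) -> z = F -> ½ = T  [min(1, 1−0+½)]
(z & (y & x)) & ((x & z) -> z) = F & T = F
((z & (y & x)) & ((x & z) -> z)) -> y = F -> F = T
(((z & (y & x)) & ((x & z) -> z)) -> y) -> y = T -> F = F

F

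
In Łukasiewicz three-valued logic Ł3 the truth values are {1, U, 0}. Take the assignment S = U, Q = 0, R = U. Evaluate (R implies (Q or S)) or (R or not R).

1

Q or S = 0 or U = U
R implies (Q or S) = U implies U = 1  [min(1, 1−½+½)]
not R = not U = U
R or not R = U or U = U
(R implies (Q or S)) or (R or not R) = 1 or U = 1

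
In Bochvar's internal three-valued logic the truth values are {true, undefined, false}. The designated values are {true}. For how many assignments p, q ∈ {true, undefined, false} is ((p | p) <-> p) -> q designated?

2

Designated under: (p=true, q=true); (p=false, q=true).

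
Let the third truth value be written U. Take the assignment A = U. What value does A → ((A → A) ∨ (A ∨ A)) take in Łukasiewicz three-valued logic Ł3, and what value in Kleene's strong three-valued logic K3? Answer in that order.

In Łukasiewicz three-valued logic Ł3: A → A = U → U = 1
A ∨ A = U ∨ U = U
(A → A) ∨ (A ∨ A) = 1 ∨ U = 1
A → ((A → A) ∨ (A ∨ A)) = U → 1 = 1
In Kleene's strong three-valued logic K3: A → A = U → U = U
A ∨ A = U ∨ U = U
(A → A) ∨ (A ∨ A) = U ∨ U = U
A → ((A → A) ∨ (A ∨ A)) = U → U = U
They differ because Łukasiewicz three-valued logic Ł3 and Kleene's strong three-valued logic K3 treat U differently under implication.

1; U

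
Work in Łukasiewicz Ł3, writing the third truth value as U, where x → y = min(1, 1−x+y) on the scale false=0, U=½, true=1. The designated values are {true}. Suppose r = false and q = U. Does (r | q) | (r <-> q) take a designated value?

No

r | q = false | U = U
r <-> q = false <-> U = U  [1 − |0−½|]
(r | q) | (r <-> q) = U | U = U
U ∉ {true}.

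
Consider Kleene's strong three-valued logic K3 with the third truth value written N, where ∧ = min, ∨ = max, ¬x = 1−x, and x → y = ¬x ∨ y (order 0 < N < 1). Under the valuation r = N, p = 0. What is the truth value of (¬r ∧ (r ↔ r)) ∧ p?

0

¬r = ¬N = N
r ↔ r = N ↔ N = N
¬r ∧ (r ↔ r) = N ∧ N = N
(¬r ∧ (r ↔ r)) ∧ p = N ∧ 0 = 0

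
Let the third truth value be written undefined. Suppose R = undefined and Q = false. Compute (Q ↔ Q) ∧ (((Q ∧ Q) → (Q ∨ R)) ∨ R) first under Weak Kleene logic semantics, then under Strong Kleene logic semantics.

undefined; true

In Weak Kleene logic: Q ↔ Q = false ↔ false = true
Q ∧ Q = false ∧ false = false
Q ∨ R = false ∨ undefined = undefined
(Q ∧ Q) → (Q ∨ R) = false → undefined = undefined
((Q ∧ Q) → (Q ∨ R)) ∨ R = undefined ∨ undefined = undefined
(Q ↔ Q) ∧ (((Q ∧ Q) → (Q ∨ R)) ∨ R) = true ∧ undefined = undefined
In Strong Kleene logic: Q ↔ Q = false ↔ false = true
Q ∧ Q = false ∧ false = false
Q ∨ R = false ∨ undefined = undefined
(Q ∧ Q) → (Q ∨ R) = false → undefined = true  [¬false ∨ undefined]
((Q ∧ Q) → (Q ∨ R)) ∨ R = true ∨ undefined = true
(Q ↔ Q) ∧ (((Q ∧ Q) → (Q ∨ R)) ∨ R) = true ∧ true = true
They differ because Weak Kleene logic and Strong Kleene logic treat undefined differently under the binary connectives.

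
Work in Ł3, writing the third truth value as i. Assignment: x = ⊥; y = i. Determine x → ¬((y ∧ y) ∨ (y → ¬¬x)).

⊤

y ∧ y = i ∧ i = i
¬x = ¬⊥ = ⊤
¬¬x = ¬⊤ = ⊥
y → ¬¬x = i → ⊥ = i  [min(1, 1−½+0)]
(y ∧ y) ∨ (y → ¬¬x) = i ∨ i = i
¬((y ∧ y) ∨ (y → ¬¬x)) = ¬i = i
x → ¬((y ∧ y) ∨ (y → ¬¬x)) = ⊥ → i = ⊤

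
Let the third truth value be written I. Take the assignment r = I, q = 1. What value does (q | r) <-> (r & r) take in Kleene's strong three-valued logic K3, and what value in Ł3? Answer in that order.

I; I

In Kleene's strong three-valued logic K3: q | r = 1 | I = 1
r & r = I & I = I
(q | r) <-> (r & r) = 1 <-> I = I
In Ł3: q | r = 1 | I = 1
r & r = I & I = I
(q | r) <-> (r & r) = 1 <-> I = I  [1 − |1−½|]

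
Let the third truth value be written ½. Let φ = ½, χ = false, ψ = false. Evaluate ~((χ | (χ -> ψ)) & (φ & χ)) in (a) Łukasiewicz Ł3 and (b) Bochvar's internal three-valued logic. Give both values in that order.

true; ½

In Łukasiewicz Ł3: χ -> ψ = false -> false = true
χ | (χ -> ψ) = false | true = true
φ & χ = ½ & false = false
(χ | (χ -> ψ)) & (φ & χ) = true & false = false
~((χ | (χ -> ψ)) & (φ & χ)) = ~false = true
In Bochvar's internal three-valued logic: χ -> ψ = false -> false = true
χ | (χ -> ψ) = false | true = true
φ & χ = ½ & false = ½
(χ | (χ -> ψ)) & (φ & χ) = true & ½ = ½
~((χ | (χ -> ψ)) & (φ & χ)) = ~½ = ½
They differ because Łukasiewicz Ł3 and Bochvar's internal three-valued logic treat ½ differently under the binary connectives.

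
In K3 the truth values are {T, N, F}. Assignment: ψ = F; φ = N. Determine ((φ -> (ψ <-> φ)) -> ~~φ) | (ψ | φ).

N

ψ <-> φ = F <-> N = N
φ -> (ψ <-> φ) = N -> N = N
~φ = ~N = N
~~φ = ~N = N
(φ -> (ψ <-> φ)) -> ~~φ = N -> N = N
ψ | φ = F | N = N
((φ -> (ψ <-> φ)) -> ~~φ) | (ψ | φ) = N | N = N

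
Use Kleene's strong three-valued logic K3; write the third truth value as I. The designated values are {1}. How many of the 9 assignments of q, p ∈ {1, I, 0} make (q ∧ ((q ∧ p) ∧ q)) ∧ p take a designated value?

Designated under: (q=1, p=1).

1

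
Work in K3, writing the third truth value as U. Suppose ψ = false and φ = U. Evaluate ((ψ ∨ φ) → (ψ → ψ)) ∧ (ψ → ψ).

true

ψ ∨ φ = false ∨ U = U
ψ → ψ = false → false = true
(ψ ∨ φ) → (ψ → ψ) = U → true = true  [¬U ∨ true]
ψ → ψ = false → false = true
((ψ ∨ φ) → (ψ → ψ)) ∧ (ψ → ψ) = true ∧ true = true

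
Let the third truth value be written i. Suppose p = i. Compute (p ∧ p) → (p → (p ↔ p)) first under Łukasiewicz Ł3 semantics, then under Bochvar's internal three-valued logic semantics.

⊤; i

In Łukasiewicz Ł3: p ∧ p = i ∧ i = i
p ↔ p = i ↔ i = ⊤  [1 − |½−½|]
p → (p ↔ p) = i → ⊤ = ⊤
(p ∧ p) → (p → (p ↔ p)) = i → ⊤ = ⊤
In Bochvar's internal three-valued logic: p ∧ p = i ∧ i = i
p ↔ p = i ↔ i = i
p → (p ↔ p) = i → i = i  [any arg is the third value ⇒ result is the third value]
(p ∧ p) → (p → (p ↔ p)) = i → i = i
They differ because Łukasiewicz Ł3 and Bochvar's internal three-valued logic treat i differently under the binary connectives.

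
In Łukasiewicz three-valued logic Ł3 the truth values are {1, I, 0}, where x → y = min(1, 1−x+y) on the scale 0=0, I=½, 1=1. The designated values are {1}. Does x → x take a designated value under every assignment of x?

Yes

Every assignment of x over {1, I, 0} gives a value in {1}.
In particular, with x=I: x → x = 1.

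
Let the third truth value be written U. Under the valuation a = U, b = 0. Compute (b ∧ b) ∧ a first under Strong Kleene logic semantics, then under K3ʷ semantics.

In Strong Kleene logic: b ∧ b = 0 ∧ 0 = 0
(b ∧ b) ∧ a = 0 ∧ U = 0
In K3ʷ: b ∧ b = 0 ∧ 0 = 0
(b ∧ b) ∧ a = 0 ∧ U = U
They differ because Strong Kleene logic and K3ʷ treat U differently under the binary connectives.

0; U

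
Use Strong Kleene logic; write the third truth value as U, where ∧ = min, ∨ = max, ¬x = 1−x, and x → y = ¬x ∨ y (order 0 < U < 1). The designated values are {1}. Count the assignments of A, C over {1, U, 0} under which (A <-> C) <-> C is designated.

2

Designated under: (A=1, C=1); (A=1, C=0).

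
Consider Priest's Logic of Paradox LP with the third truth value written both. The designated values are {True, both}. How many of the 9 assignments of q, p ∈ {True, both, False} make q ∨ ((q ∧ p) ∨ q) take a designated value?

6

Of the 9 assignments, 6 give a value in {True, both}.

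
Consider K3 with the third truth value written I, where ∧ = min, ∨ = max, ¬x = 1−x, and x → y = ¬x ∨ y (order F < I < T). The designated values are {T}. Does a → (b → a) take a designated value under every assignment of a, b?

Countermodel: a=I, b=T gives I, which is not designated.

No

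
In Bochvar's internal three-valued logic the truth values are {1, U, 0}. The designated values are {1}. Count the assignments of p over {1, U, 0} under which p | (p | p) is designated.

p=1: 1 ✓
p=U: U ·
p=0: 0 ·

1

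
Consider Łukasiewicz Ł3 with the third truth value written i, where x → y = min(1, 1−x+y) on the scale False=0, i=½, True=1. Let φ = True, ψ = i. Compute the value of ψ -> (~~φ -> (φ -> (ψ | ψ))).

True

~φ = ~True = False
~~φ = ~False = True
ψ | ψ = i | i = i
φ -> (ψ | ψ) = True -> i = i
~~φ -> (φ -> (ψ | ψ)) = True -> i = i
ψ -> (~~φ -> (φ -> (ψ | ψ))) = i -> i = True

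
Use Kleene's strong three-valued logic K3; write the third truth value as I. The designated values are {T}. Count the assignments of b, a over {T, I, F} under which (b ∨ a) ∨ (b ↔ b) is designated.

Of the 9 assignments, 7 give a value in {T}.

7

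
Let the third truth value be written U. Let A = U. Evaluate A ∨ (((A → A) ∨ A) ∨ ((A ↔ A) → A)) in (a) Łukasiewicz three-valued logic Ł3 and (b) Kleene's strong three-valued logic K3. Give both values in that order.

1; U

In Łukasiewicz three-valued logic Ł3: A → A = U → U = 1  [min(1, 1−½+½)]
(A → A) ∨ A = 1 ∨ U = 1
A ↔ A = U ↔ U = 1
(A ↔ A) → A = 1 → U = U
((A → A) ∨ A) ∨ ((A ↔ A) → A) = 1 ∨ U = 1
A ∨ (((A → A) ∨ A) ∨ ((A ↔ A) → A)) = U ∨ 1 = 1
In Kleene's strong three-valued logic K3: A → A = U → U = U
(A → A) ∨ A = U ∨ U = U
A ↔ A = U ↔ U = U
(A ↔ A) → A = U → U = U
((A → A) ∨ A) ∨ ((A ↔ A) → A) = U ∨ U = U
A ∨ (((A → A) ∨ A) ∨ ((A ↔ A) → A)) = U ∨ U = U
They differ because Łukasiewicz three-valued logic Ł3 and Kleene's strong three-valued logic K3 treat U differently under implication.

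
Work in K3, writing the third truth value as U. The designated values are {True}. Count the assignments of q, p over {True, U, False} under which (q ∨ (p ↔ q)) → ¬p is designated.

Designated under: (q=True, p=False); (q=U, p=False); (q=False, p=True); (q=False, p=False).

4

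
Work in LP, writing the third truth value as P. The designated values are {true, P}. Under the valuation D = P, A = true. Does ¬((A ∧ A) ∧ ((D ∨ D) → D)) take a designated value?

Yes

A ∧ A = true ∧ true = true
D ∨ D = P ∨ P = P
(D ∨ D) → D = P → P = P  [¬P ∨ P]
(A ∧ A) ∧ ((D ∨ D) → D) = true ∧ P = P
¬((A ∧ A) ∧ ((D ∨ D) → D)) = ¬P = P
P ∈ {true, P}.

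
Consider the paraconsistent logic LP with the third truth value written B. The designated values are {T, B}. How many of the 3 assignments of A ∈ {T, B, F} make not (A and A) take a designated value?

2

A=T: F ·
A=B: B ✓
A=F: T ✓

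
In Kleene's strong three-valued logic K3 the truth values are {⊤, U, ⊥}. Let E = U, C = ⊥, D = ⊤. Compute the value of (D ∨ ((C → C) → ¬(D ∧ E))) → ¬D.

C → C = ⊥ → ⊥ = ⊤
D ∧ E = ⊤ ∧ U = U
¬(D ∧ E) = ¬U = U
(C → C) → ¬(D ∧ E) = ⊤ → U = U
D ∨ ((C → C) → ¬(D ∧ E)) = ⊤ ∨ U = ⊤
¬D = ¬⊤ = ⊥
(D ∨ ((C → C) → ¬(D ∧ E))) → ¬D = ⊤ → ⊥ = ⊥

⊥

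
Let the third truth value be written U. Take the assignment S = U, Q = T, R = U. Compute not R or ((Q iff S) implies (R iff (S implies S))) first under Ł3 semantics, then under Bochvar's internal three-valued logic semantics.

T; U

In Ł3: not R = not U = U
Q iff S = T iff U = U  [1 − |1−½|]
S implies S = U implies U = T
R iff (S implies S) = U iff T = U
(Q iff S) implies (R iff (S implies S)) = U implies U = T
not R or ((Q iff S) implies (R iff (S implies S))) = U or T = T
In Bochvar's internal three-valued logic: not R = not U = U
Q iff S = T iff U = U
S implies S = U implies U = U  [any arg is the third value ⇒ result is the third value]
R iff (S implies S) = U iff U = U
(Q iff S) implies (R iff (S implies S)) = U implies U = U
not R or ((Q iff S) implies (R iff (S implies S))) = U or U = U
They differ because Ł3 and Bochvar's internal three-valued logic treat U differently under the binary connectives.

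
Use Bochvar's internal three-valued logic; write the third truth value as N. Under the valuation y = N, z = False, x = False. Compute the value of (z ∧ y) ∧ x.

z ∧ y = False ∧ N = N
(z ∧ y) ∧ x = N ∧ False = N

N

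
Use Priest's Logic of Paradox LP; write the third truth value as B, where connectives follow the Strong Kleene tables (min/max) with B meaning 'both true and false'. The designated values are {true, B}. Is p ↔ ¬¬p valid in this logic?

Every assignment of p over {true, B, false} gives a value in {true, B}.
In particular, with p=B: p ↔ ¬¬p = B.

Yes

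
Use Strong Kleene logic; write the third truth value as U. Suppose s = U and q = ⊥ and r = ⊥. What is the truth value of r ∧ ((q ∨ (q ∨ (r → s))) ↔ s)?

⊥

r → s = ⊥ → U = ⊤  [¬⊥ ∨ U]
q ∨ (r → s) = ⊥ ∨ ⊤ = ⊤
q ∨ (q ∨ (r → s)) = ⊥ ∨ ⊤ = ⊤
(q ∨ (q ∨ (r → s))) ↔ s = ⊤ ↔ U = U
r ∧ ((q ∨ (q ∨ (r → s))) ↔ s) = ⊥ ∧ U = ⊥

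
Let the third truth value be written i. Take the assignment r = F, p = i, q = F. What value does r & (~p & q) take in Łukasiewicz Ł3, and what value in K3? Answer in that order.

F; F

In Łukasiewicz Ł3: ~p = ~i = i
~p & q = i & F = F
r & (~p & q) = F & F = F
In K3: ~p = ~i = i
~p & q = i & F = F
r & (~p & q) = F & F = F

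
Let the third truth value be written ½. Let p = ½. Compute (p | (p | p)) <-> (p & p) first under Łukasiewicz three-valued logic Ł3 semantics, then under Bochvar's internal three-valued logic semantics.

⊤; ½

In Łukasiewicz three-valued logic Ł3: p | p = ½ | ½ = ½
p | (p | p) = ½ | ½ = ½
p & p = ½ & ½ = ½
(p | (p | p)) <-> (p & p) = ½ <-> ½ = ⊤  [1 − |½−½|]
In Bochvar's internal three-valued logic: p | p = ½ | ½ = ½
p | (p | p) = ½ | ½ = ½
p & p = ½ & ½ = ½
(p | (p | p)) <-> (p & p) = ½ <-> ½ = ½
They differ because Łukasiewicz three-valued logic Ł3 and Bochvar's internal three-valued logic treat ½ differently under the binary connectives.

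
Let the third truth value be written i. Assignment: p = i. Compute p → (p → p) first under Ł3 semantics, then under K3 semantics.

1; i

In Ł3: p → p = i → i = 1
p → (p → p) = i → 1 = 1
In K3: p → p = i → i = i  [¬i ∨ i]
p → (p → p) = i → i = i
They differ because Ł3 and K3 treat i differently under implication.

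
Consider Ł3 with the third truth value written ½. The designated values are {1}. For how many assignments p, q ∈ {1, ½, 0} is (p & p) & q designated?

1

Designated under: (p=1, q=1).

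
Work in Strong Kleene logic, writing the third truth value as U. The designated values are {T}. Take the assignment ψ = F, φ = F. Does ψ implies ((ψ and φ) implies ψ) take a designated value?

Yes

ψ and φ = F and F = F
(ψ and φ) implies ψ = F implies F = T
ψ implies ((ψ and φ) implies ψ) = F implies T = T
T ∈ {T}.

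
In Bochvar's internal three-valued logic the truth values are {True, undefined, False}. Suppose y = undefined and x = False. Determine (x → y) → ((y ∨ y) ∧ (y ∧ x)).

x → y = False → undefined = undefined  [any arg is the third value ⇒ result is the third value]
y ∨ y = undefined ∨ undefined = undefined
y ∧ x = undefined ∧ False = undefined
(y ∨ y) ∧ (y ∧ x) = undefined ∧ undefined = undefined
(x → y) → ((y ∨ y) ∧ (y ∧ x)) = undefined → undefined = undefined

undefined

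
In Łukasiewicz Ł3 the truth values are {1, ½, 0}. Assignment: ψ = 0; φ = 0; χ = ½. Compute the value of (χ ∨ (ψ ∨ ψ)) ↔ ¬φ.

½

ψ ∨ ψ = 0 ∨ 0 = 0
χ ∨ (ψ ∨ ψ) = ½ ∨ 0 = ½
¬φ = ¬0 = 1
(χ ∨ (ψ ∨ ψ)) ↔ ¬φ = ½ ↔ 1 = ½  [1 − |½−1|]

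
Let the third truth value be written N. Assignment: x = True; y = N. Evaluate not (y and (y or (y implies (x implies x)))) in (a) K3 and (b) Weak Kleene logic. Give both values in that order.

In K3: x implies x = True implies True = True
y implies (x implies x) = N implies True = True  [not N or True]
y or (y implies (x implies x)) = N or True = True
y and (y or (y implies (x implies x))) = N and True = N
not (y and (y or (y implies (x implies x)))) = not N = N
In Weak Kleene logic: x implies x = True implies True = True
y implies (x implies x) = N implies True = N
y or (y implies (x implies x)) = N or N = N
y and (y or (y implies (x implies x))) = N and N = N
not (y and (y or (y implies (x implies x)))) = not N = N

N; N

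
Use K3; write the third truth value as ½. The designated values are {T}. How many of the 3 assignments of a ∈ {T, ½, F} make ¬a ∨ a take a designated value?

a=T: T ✓
a=½: ½ ·
a=F: T ✓

2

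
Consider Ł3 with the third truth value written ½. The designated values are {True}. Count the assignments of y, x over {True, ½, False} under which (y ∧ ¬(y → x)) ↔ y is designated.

Of the 9 assignments, 5 give a value in {True}.

5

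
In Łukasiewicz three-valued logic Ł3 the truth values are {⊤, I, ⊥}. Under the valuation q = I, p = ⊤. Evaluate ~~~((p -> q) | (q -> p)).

p -> q = ⊤ -> I = I
q -> p = I -> ⊤ = ⊤
(p -> q) | (q -> p) = I | ⊤ = ⊤
~((p -> q) | (q -> p)) = ~⊤ = ⊥
~~((p -> q) | (q -> p)) = ~⊥ = ⊤
~~~((p -> q) | (q -> p)) = ~⊤ = ⊥

⊥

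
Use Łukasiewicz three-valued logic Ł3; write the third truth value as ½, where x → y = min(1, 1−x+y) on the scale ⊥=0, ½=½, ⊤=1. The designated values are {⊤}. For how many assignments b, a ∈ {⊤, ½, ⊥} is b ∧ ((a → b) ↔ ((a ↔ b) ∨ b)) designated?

Designated under: (b=⊤, a=⊤); (b=⊤, a=½); (b=⊤, a=⊥).

3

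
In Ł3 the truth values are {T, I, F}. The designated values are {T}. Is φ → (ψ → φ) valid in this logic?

Yes

Every assignment of φ, ψ over {T, I, F} gives a value in {T}.
In particular, with φ=I, ψ=I: φ → (ψ → φ) = T.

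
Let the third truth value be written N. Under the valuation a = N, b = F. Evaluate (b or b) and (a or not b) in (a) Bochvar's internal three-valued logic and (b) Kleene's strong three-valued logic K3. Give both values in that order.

N; F

In Bochvar's internal three-valued logic: b or b = F or F = F
not b = not F = T
a or not b = N or T = N
(b or b) and (a or not b) = F and N = N
In Kleene's strong three-valued logic K3: b or b = F or F = F
not b = not F = T
a or not b = N or T = T
(b or b) and (a or not b) = F and T = F
They differ because Bochvar's internal three-valued logic and Kleene's strong three-valued logic K3 treat N differently under the binary connectives.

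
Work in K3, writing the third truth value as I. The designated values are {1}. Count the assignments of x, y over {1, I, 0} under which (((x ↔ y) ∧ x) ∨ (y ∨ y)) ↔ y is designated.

5

Of the 9 assignments, 5 give a value in {1}.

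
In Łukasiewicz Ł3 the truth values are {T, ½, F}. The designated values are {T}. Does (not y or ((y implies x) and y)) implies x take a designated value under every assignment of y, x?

Countermodel: y=½, x=F gives ½, which is not designated.

No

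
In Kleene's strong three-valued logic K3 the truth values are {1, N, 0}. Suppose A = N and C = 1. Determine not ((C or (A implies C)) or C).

0

A implies C = N implies 1 = 1  [not N or 1]
C or (A implies C) = 1 or 1 = 1
(C or (A implies C)) or C = 1 or 1 = 1
not ((C or (A implies C)) or C) = not 1 = 0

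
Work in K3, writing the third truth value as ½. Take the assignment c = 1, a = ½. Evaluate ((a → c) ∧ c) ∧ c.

a → c = ½ → 1 = 1  [¬½ ∨ 1]
(a → c) ∧ c = 1 ∧ 1 = 1
((a → c) ∧ c) ∧ c = 1 ∧ 1 = 1

1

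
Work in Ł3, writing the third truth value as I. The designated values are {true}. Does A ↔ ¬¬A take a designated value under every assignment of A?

Yes

Every assignment of A over {true, I, false} gives a value in {true}.
In particular, with A=I: A ↔ ¬¬A = true.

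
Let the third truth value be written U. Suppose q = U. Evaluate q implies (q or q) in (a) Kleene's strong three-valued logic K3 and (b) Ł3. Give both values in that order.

U; True

In Kleene's strong three-valued logic K3: q or q = U or U = U
q implies (q or q) = U implies U = U
In Ł3: q or q = U or U = U
q implies (q or q) = U implies U = True
They differ because Kleene's strong three-valued logic K3 and Ł3 treat U differently under implication.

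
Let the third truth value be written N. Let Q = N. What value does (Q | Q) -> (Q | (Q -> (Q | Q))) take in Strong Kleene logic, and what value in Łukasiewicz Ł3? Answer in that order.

N; 1

In Strong Kleene logic: Q | Q = N | N = N
Q | Q = N | N = N
Q -> (Q | Q) = N -> N = N  [~N | N]
Q | (Q -> (Q | Q)) = N | N = N
(Q | Q) -> (Q | (Q -> (Q | Q))) = N -> N = N
In Łukasiewicz Ł3: Q | Q = N | N = N
Q | Q = N | N = N
Q -> (Q | Q) = N -> N = 1  [min(1, 1−½+½)]
Q | (Q -> (Q | Q)) = N | 1 = 1
(Q | Q) -> (Q | (Q -> (Q | Q))) = N -> 1 = 1
They differ because Strong Kleene logic and Łukasiewicz Ł3 treat N differently under implication.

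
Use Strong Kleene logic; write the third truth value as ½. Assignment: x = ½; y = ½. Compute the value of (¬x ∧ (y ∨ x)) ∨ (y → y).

½

¬x = ¬½ = ½
y ∨ x = ½ ∨ ½ = ½
¬x ∧ (y ∨ x) = ½ ∧ ½ = ½
y → y = ½ → ½ = ½  [¬½ ∨ ½]
(¬x ∧ (y ∨ x)) ∨ (y → y) = ½ ∨ ½ = ½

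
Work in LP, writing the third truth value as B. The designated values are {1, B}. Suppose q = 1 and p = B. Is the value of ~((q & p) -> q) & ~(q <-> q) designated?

q & p = 1 & B = B
(q & p) -> q = B -> 1 = 1
~((q & p) -> q) = ~1 = 0
q <-> q = 1 <-> 1 = 1
~(q <-> q) = ~1 = 0
~((q & p) -> q) & ~(q <-> q) = 0 & 0 = 0
0 ∉ {1, B}.

No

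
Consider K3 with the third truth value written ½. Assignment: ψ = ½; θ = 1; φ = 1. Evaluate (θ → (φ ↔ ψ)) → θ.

φ ↔ ψ = 1 ↔ ½ = ½
θ → (φ ↔ ψ) = 1 → ½ = ½
(θ → (φ ↔ ψ)) → θ = ½ → 1 = 1

1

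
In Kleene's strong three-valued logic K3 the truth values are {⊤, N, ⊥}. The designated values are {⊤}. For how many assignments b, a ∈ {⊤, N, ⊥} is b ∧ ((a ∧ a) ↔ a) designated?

Designated under: (b=⊤, a=⊤); (b=⊤, a=⊥).

2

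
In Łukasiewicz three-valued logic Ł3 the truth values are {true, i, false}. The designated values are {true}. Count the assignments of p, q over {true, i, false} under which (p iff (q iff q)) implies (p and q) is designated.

6

Of the 9 assignments, 6 give a value in {true}.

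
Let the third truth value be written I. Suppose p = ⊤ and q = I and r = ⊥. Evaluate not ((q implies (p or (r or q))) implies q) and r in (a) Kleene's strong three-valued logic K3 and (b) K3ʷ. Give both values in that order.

⊥; I

In Kleene's strong three-valued logic K3: r or q = ⊥ or I = I
p or (r or q) = ⊤ or I = ⊤
q implies (p or (r or q)) = I implies ⊤ = ⊤  [not I or ⊤]
(q implies (p or (r or q))) implies q = ⊤ implies I = I
not ((q implies (p or (r or q))) implies q) = not I = I
not ((q implies (p or (r or q))) implies q) and r = I and ⊥ = ⊥
In K3ʷ: r or q = ⊥ or I = I
p or (r or q) = ⊤ or I = I
q implies (p or (r or q)) = I implies I = I  [any arg is the third value ⇒ result is the third value]
(q implies (p or (r or q))) implies q = I implies I = I
not ((q implies (p or (r or q))) implies q) = not I = I
not ((q implies (p or (r or q))) implies q) and r = I and ⊥ = I
They differ because Kleene's strong three-valued logic K3 and K3ʷ treat I differently under the binary connectives.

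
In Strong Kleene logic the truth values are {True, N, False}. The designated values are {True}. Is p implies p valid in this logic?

Countermodel: p=N gives N, which is not designated.

No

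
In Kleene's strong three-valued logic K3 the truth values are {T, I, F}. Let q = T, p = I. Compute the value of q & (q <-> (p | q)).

T

p | q = I | T = T
q <-> (p | q) = T <-> T = T
q & (q <-> (p | q)) = T & T = T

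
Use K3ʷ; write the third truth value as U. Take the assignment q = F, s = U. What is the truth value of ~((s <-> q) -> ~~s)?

s <-> q = U <-> F = U
~s = ~U = U
~~s = ~U = U
(s <-> q) -> ~~s = U -> U = U  [any arg is the third value ⇒ result is the third value]
~((s <-> q) -> ~~s) = ~U = U

U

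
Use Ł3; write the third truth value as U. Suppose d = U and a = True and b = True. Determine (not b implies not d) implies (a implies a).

not b = not True = False
not d = not U = U
not b implies not d = False implies U = True
a implies a = True implies True = True
(not b implies not d) implies (a implies a) = True implies True = True

True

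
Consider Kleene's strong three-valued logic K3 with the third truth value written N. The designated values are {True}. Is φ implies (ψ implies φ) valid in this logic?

No

Countermodel: φ=N, ψ=True gives N, which is not designated.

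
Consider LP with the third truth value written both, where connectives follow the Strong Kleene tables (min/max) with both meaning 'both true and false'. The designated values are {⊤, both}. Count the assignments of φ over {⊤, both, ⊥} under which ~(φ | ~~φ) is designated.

2

φ=⊤: ⊥ ·
φ=both: both ✓
φ=⊥: ⊤ ✓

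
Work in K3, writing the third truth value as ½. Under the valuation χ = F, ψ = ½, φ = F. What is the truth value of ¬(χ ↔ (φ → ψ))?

T

φ → ψ = F → ½ = T
χ ↔ (φ → ψ) = F ↔ T = F
¬(χ ↔ (φ → ψ)) = ¬F = T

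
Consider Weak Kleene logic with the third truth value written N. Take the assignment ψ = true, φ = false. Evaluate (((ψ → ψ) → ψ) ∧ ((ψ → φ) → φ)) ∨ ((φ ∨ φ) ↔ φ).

ψ → ψ = true → true = true
(ψ → ψ) → ψ = true → true = true
ψ → φ = true → false = false
(ψ → φ) → φ = false → false = true
((ψ → ψ) → ψ) ∧ ((ψ → φ) → φ) = true ∧ true = true
φ ∨ φ = false ∨ false = false
(φ ∨ φ) ↔ φ = false ↔ false = true
(((ψ → ψ) → ψ) ∧ ((ψ → φ) → φ)) ∨ ((φ ∨ φ) ↔ φ) = true ∨ true = true

true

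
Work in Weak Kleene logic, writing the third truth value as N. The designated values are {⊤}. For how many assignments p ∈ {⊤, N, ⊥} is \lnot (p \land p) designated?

p=⊤: ⊥ ·
p=N: N ·
p=⊥: ⊤ ✓

1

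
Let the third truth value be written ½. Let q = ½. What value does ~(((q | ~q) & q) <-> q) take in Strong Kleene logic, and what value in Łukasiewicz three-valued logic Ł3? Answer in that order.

½; ⊥

In Strong Kleene logic: ~q = ~½ = ½
q | ~q = ½ | ½ = ½
(q | ~q) & q = ½ & ½ = ½
((q | ~q) & q) <-> q = ½ <-> ½ = ½
~(((q | ~q) & q) <-> q) = ~½ = ½
In Łukasiewicz three-valued logic Ł3: ~q = ~½ = ½
q | ~q = ½ | ½ = ½
(q | ~q) & q = ½ & ½ = ½
((q | ~q) & q) <-> q = ½ <-> ½ = ⊤  [1 − |½−½|]
~(((q | ~q) & q) <-> q) = ~⊤ = ⊥
They differ because Strong Kleene logic and Łukasiewicz three-valued logic Ł3 treat ½ differently under implication.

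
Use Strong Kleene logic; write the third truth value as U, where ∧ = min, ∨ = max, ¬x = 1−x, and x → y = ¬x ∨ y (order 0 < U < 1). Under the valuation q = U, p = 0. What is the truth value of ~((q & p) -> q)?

0

q & p = U & 0 = 0
(q & p) -> q = 0 -> U = 1  [~0 | U]
~((q & p) -> q) = ~1 = 0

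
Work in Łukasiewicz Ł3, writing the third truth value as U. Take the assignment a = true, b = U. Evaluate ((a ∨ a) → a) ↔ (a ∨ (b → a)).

a ∨ a = true ∨ true = true
(a ∨ a) → a = true → true = true
b → a = U → true = true  [min(1, 1−½+1)]
a ∨ (b → a) = true ∨ true = true
((a ∨ a) → a) ↔ (a ∨ (b → a)) = true ↔ true = true

true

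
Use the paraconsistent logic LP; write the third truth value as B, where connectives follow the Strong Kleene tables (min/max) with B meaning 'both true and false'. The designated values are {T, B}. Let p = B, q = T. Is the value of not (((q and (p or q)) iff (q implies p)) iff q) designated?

Yes

p or q = B or T = T
q and (p or q) = T and T = T
q implies p = T implies B = B  [not T or B]
(q and (p or q)) iff (q implies p) = T iff B = B
((q and (p or q)) iff (q implies p)) iff q = B iff T = B
not (((q and (p or q)) iff (q implies p)) iff q) = not B = B
B ∈ {T, B}.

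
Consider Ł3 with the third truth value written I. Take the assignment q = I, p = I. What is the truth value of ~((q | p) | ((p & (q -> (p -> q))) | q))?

I

q | p = I | I = I
p -> q = I -> I = 1  [min(1, 1−½+½)]
q -> (p -> q) = I -> 1 = 1
p & (q -> (p -> q)) = I & 1 = I
(p & (q -> (p -> q))) | q = I | I = I
(q | p) | ((p & (q -> (p -> q))) | q) = I | I = I
~((q | p) | ((p & (q -> (p -> q))) | q)) = ~I = I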